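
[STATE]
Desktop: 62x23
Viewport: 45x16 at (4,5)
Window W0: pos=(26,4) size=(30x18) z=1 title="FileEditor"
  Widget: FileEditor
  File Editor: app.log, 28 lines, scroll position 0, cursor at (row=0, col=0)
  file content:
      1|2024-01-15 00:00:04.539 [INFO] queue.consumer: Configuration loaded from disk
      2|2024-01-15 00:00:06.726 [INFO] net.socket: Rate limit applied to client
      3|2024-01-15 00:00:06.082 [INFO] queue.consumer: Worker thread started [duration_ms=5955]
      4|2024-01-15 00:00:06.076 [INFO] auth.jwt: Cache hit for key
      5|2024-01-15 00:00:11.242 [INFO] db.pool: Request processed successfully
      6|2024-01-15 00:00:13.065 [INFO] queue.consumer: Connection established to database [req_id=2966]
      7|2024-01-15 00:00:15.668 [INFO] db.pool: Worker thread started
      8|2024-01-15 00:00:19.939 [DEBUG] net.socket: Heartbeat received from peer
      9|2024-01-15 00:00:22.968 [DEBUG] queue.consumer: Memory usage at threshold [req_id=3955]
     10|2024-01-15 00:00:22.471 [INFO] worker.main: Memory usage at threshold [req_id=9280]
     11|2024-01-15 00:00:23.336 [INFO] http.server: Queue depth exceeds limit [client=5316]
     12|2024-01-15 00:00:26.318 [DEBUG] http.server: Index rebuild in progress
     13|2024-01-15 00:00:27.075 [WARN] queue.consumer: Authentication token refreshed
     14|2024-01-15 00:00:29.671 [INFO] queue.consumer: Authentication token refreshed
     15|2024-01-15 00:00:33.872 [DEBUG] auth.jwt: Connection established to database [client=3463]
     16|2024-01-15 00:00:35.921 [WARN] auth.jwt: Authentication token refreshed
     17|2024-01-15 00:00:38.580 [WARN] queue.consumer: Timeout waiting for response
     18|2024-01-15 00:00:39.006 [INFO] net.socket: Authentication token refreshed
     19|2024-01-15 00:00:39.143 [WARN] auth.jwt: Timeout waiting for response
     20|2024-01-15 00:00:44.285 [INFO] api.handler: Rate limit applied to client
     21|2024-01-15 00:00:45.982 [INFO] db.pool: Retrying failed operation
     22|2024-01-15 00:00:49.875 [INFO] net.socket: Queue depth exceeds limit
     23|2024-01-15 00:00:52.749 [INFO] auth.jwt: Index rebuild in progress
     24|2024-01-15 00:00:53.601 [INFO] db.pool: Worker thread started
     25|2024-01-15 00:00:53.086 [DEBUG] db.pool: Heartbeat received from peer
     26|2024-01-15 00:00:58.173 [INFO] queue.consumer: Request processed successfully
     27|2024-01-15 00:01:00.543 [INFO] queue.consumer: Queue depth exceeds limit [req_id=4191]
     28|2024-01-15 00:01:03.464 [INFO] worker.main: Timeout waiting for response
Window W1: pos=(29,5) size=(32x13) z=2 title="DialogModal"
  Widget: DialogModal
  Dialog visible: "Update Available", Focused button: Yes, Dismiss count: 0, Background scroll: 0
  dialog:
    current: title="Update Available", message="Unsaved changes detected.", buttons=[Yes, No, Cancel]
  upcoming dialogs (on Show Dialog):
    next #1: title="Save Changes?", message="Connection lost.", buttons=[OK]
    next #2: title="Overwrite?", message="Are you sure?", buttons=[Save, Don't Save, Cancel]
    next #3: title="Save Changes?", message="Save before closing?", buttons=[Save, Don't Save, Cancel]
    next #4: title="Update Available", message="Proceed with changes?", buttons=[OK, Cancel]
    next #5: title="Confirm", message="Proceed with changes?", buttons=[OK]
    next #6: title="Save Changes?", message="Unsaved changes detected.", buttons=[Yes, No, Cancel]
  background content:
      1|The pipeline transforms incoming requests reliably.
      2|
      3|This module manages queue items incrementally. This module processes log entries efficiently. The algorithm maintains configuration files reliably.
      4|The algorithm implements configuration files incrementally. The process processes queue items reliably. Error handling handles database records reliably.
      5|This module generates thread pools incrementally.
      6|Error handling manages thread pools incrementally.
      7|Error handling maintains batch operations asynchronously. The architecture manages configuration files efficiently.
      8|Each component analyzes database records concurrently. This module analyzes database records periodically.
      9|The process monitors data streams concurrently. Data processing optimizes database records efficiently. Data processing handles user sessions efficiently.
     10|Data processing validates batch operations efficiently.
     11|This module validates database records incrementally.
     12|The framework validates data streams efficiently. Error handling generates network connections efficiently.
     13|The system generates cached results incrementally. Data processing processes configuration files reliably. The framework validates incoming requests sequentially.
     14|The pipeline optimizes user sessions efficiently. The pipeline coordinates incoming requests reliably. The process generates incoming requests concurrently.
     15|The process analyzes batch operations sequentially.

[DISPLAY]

                      ┃ F┏━━━━━━━━━━━━━━━━━━━
                      ┠──┃ DialogModal       
                      ┃█0┠───────────────────
                      ┃20┃The pipeline transf
                      ┃20┃                   
                      ┃20┃Th┌────────────────
                      ┃20┃Th│    Update Avail
                      ┃20┃Th│Unsaved changes 
                      ┃20┃Er│  [Yes]  No   Ca
                      ┃20┃Er└────────────────
                      ┃20┃Each component anal
                      ┃20┃The process monitor
                      ┃20┗━━━━━━━━━━━━━━━━━━━
                      ┃2024-01-15 00:00:26.31
                      ┃2024-01-15 00:00:27.07
                      ┃2024-01-15 00:00:29.67


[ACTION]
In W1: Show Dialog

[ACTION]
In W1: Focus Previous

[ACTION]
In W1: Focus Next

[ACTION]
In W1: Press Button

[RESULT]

                      ┃ F┏━━━━━━━━━━━━━━━━━━━
                      ┠──┃ DialogModal       
                      ┃█0┠───────────────────
                      ┃20┃The pipeline transf
                      ┃20┃                   
                      ┃20┃This module manages
                      ┃20┃The algorithm imple
                      ┃20┃This module generat
                      ┃20┃Error handling mana
                      ┃20┃Error handling main
                      ┃20┃Each component anal
                      ┃20┃The process monitor
                      ┃20┗━━━━━━━━━━━━━━━━━━━
                      ┃2024-01-15 00:00:26.31
                      ┃2024-01-15 00:00:27.07
                      ┃2024-01-15 00:00:29.67


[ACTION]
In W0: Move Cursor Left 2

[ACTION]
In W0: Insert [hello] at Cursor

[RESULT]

                      ┃ F┏━━━━━━━━━━━━━━━━━━━
                      ┠──┃ DialogModal       
                      ┃he┠───────────────────
                      ┃20┃The pipeline transf
                      ┃20┃                   
                      ┃20┃This module manages
                      ┃20┃The algorithm imple
                      ┃20┃This module generat
                      ┃20┃Error handling mana
                      ┃20┃Error handling main
                      ┃20┃Each component anal
                      ┃20┃The process monitor
                      ┃20┗━━━━━━━━━━━━━━━━━━━
                      ┃2024-01-15 00:00:26.31
                      ┃2024-01-15 00:00:27.07
                      ┃2024-01-15 00:00:29.67


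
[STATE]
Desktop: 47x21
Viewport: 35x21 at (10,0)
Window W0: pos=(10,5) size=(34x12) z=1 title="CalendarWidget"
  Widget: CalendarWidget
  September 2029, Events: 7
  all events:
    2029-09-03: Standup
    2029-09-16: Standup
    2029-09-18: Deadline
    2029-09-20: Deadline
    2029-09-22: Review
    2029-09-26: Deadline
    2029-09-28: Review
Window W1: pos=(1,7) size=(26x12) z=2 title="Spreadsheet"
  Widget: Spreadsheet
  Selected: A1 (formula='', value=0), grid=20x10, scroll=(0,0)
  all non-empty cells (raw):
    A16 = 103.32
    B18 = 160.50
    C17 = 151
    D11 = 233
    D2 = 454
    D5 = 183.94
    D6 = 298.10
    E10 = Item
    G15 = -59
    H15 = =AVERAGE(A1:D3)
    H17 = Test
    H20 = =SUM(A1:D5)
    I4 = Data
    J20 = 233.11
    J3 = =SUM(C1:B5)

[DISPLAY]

                                   
                                   
                                   
                                   
                                   
┏━━━━━━━━━━━━━━━━━━━━━━━━━━━━━━━━┓ 
┃ CalendarWidget                 ┃ 
━━━━━━━━━━━━━━━━┓────────────────┨ 
heet            ┃er 2029         ┃ 
────────────────┨a Su            ┃ 
                ┃1  2            ┃ 
       B       C┃ 8  9           ┃ 
----------------┃5 16*           ┃ 
 [0]       0    ┃ 22* 23         ┃ 
   0       0    ┃ 29 30          ┃ 
   0       0    ┃                ┃ 
   0       0    ┃━━━━━━━━━━━━━━━━┛ 
   0       0    ┃                  
━━━━━━━━━━━━━━━━┛                  
                                   
                                   


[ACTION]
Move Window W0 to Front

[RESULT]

                                   
                                   
                                   
                                   
                                   
┏━━━━━━━━━━━━━━━━━━━━━━━━━━━━━━━━┓ 
┃ CalendarWidget                 ┃ 
┠────────────────────────────────┨ 
┃         September 2029         ┃ 
┃Mo Tu We Th Fr Sa Su            ┃ 
┃                1  2            ┃ 
┃ 3*  4  5  6  7  8  9           ┃ 
┃10 11 12 13 14 15 16*           ┃ 
┃17 18* 19 20* 21 22* 23         ┃ 
┃24 25 26* 27 28* 29 30          ┃ 
┃                                ┃ 
┗━━━━━━━━━━━━━━━━━━━━━━━━━━━━━━━━┛ 
   0       0    ┃                  
━━━━━━━━━━━━━━━━┛                  
                                   
                                   


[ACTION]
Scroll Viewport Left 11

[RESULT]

                                   
                                   
                                   
                                   
                                   
          ┏━━━━━━━━━━━━━━━━━━━━━━━━
          ┃ CalendarWidget         
 ┏━━━━━━━━┠────────────────────────
 ┃ Spreads┃         September 2029 
 ┠────────┃Mo Tu We Th Fr Sa Su    
 ┃A1:     ┃                1  2    
 ┃       A┃ 3*  4  5  6  7  8  9   
 ┃--------┃10 11 12 13 14 15 16*   
 ┃  1     ┃17 18* 19 20* 21 22* 23 
 ┃  2     ┃24 25 26* 27 28* 29 30  
 ┃  3     ┃                        
 ┃  4     ┗━━━━━━━━━━━━━━━━━━━━━━━━
 ┃  5        0       0    ┃        
 ┗━━━━━━━━━━━━━━━━━━━━━━━━┛        
                                   
                                   


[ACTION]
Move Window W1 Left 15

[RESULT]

                                   
                                   
                                   
                                   
                                   
          ┏━━━━━━━━━━━━━━━━━━━━━━━━
          ┃ CalendarWidget         
┏━━━━━━━━━┠────────────────────────
┃ Spreadsh┃         September 2029 
┠─────────┃Mo Tu We Th Fr Sa Su    
┃A1:      ┃                1  2    
┃       A ┃ 3*  4  5  6  7  8  9   
┃---------┃10 11 12 13 14 15 16*   
┃  1      ┃17 18* 19 20* 21 22* 23 
┃  2      ┃24 25 26* 27 28* 29 30  
┃  3      ┃                        
┃  4      ┗━━━━━━━━━━━━━━━━━━━━━━━━
┃  5        0       0    ┃         
┗━━━━━━━━━━━━━━━━━━━━━━━━┛         
                                   
                                   


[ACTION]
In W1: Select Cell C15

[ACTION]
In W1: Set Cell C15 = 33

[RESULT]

                                   
                                   
                                   
                                   
                                   
          ┏━━━━━━━━━━━━━━━━━━━━━━━━
          ┃ CalendarWidget         
┏━━━━━━━━━┠────────────────────────
┃ Spreadsh┃         September 2029 
┠─────────┃Mo Tu We Th Fr Sa Su    
┃C15: 33  ┃                1  2    
┃       A ┃ 3*  4  5  6  7  8  9   
┃---------┃10 11 12 13 14 15 16*   
┃  1      ┃17 18* 19 20* 21 22* 23 
┃  2      ┃24 25 26* 27 28* 29 30  
┃  3      ┃                        
┃  4      ┗━━━━━━━━━━━━━━━━━━━━━━━━
┃  5        0       0    ┃         
┗━━━━━━━━━━━━━━━━━━━━━━━━┛         
                                   
                                   


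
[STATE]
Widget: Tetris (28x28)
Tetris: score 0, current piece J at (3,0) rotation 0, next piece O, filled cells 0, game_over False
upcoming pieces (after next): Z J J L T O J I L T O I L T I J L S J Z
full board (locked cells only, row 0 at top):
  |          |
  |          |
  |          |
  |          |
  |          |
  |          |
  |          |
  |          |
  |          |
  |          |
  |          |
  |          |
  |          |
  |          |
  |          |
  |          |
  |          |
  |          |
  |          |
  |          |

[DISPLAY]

   █      │Next:            
   ███    │▓▓               
          │▓▓               
          │                 
          │                 
          │                 
          │Score:           
          │0                
          │                 
          │                 
          │                 
          │                 
          │                 
          │                 
          │                 
          │                 
          │                 
          │                 
          │                 
          │                 
          │                 
          │                 
          │                 
          │                 
          │                 
          │                 
          │                 
          │                 


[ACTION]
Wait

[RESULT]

          │Next:            
   █      │▓▓               
   ███    │▓▓               
          │                 
          │                 
          │                 
          │Score:           
          │0                
          │                 
          │                 
          │                 
          │                 
          │                 
          │                 
          │                 
          │                 
          │                 
          │                 
          │                 
          │                 
          │                 
          │                 
          │                 
          │                 
          │                 
          │                 
          │                 
          │                 


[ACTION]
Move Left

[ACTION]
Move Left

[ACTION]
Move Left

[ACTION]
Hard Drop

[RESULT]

    ▓▓    │Next:            
    ▓▓    │▓▓               
          │ ▓▓              
          │                 
          │                 
          │                 
          │Score:           
          │0                
          │                 
          │                 
          │                 
          │                 
          │                 
          │                 
          │                 
          │                 
          │                 
          │                 
█         │                 
███       │                 
          │                 
          │                 
          │                 
          │                 
          │                 
          │                 
          │                 
          │                 


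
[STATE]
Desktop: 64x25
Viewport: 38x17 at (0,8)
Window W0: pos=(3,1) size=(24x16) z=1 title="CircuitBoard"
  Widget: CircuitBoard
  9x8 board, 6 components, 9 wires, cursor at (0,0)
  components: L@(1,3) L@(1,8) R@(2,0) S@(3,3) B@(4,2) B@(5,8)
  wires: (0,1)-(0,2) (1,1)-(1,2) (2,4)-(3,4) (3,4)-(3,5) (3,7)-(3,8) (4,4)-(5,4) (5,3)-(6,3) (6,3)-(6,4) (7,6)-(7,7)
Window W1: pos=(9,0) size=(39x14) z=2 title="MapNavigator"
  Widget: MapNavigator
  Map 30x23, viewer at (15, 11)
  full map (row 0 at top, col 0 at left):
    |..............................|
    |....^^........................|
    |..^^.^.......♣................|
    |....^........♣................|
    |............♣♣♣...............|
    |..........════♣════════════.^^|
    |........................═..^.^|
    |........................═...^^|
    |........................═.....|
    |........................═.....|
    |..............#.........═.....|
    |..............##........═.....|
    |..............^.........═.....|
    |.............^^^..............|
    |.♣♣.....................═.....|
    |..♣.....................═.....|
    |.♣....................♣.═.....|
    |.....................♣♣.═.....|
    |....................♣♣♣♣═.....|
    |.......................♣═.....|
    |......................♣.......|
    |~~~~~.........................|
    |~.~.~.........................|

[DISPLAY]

   ┃     ┃   ..............#@........═
   ┃2   R┃   ..............^.........═
   ┃     ┃   .............^^^.........
   ┃3    ┃   .♣♣.....................═
   ┃     ┃   ..♣.....................═
   ┃4    ┗━━━━━━━━━━━━━━━━━━━━━━━━━━━━
   ┃                    │ ┃           
   ┃5               ·   · ┃           
   ┗━━━━━━━━━━━━━━━━━━━━━━┛           
                                      
                                      
                                      
                                      
                                      
                                      
                                      
                                      


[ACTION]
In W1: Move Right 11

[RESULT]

   ┃     ┃......##........═.@...      
   ┃2   R┃......^.........═.....      
   ┃     ┃.....^^^..............      
   ┃3    ┃................═.....      
   ┃     ┃................═.....      
   ┃4    ┗━━━━━━━━━━━━━━━━━━━━━━━━━━━━
   ┃                    │ ┃           
   ┃5               ·   · ┃           
   ┗━━━━━━━━━━━━━━━━━━━━━━┛           
                                      
                                      
                                      
                                      
                                      
                                      
                                      
                                      


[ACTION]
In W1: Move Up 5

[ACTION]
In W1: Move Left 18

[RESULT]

   ┃     ┃          ........@.........
   ┃2   R┃          ..................
   ┃     ┃          ..................
   ┃3    ┃          ..................
   ┃     ┃          ..............#...
   ┃4    ┗━━━━━━━━━━━━━━━━━━━━━━━━━━━━
   ┃                    │ ┃           
   ┃5               ·   · ┃           
   ┗━━━━━━━━━━━━━━━━━━━━━━┛           
                                      
                                      
                                      
                                      
                                      
                                      
                                      
                                      


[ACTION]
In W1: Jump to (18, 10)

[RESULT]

   ┃     ┃..............#...@.....═...
   ┃2   R┃..............##........═...
   ┃     ┃..............^.........═...
   ┃3    ┃.............^^^............
   ┃     ┃.♣♣.....................═...
   ┃4    ┗━━━━━━━━━━━━━━━━━━━━━━━━━━━━
   ┃                    │ ┃           
   ┃5               ·   · ┃           
   ┗━━━━━━━━━━━━━━━━━━━━━━┛           
                                      
                                      
                                      
                                      
                                      
                                      
                                      
                                      


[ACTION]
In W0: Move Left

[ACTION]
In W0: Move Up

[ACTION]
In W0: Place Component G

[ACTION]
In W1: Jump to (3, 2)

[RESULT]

   ┃     ┃               ..^@.^.......
   ┃2   R┃               ....^........
   ┃     ┃               ............♣
   ┃3    ┃               ..........═══
   ┃     ┃               .............
   ┃4    ┗━━━━━━━━━━━━━━━━━━━━━━━━━━━━
   ┃                    │ ┃           
   ┃5               ·   · ┃           
   ┗━━━━━━━━━━━━━━━━━━━━━━┛           
                                      
                                      
                                      
                                      
                                      
                                      
                                      
                                      


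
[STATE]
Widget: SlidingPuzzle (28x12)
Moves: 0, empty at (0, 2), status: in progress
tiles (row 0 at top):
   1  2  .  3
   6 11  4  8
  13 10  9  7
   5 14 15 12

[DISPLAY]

┌────┬────┬────┬────┐       
│  1 │  2 │    │  3 │       
├────┼────┼────┼────┤       
│  6 │ 11 │  4 │  8 │       
├────┼────┼────┼────┤       
│ 13 │ 10 │  9 │  7 │       
├────┼────┼────┼────┤       
│  5 │ 14 │ 15 │ 12 │       
└────┴────┴────┴────┘       
Moves: 0                    
                            
                            


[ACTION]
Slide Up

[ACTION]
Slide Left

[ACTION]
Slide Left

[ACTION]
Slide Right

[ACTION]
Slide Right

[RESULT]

┌────┬────┬────┬────┐       
│  1 │  2 │  4 │  3 │       
├────┼────┼────┼────┤       
│  6 │    │ 11 │  8 │       
├────┼────┼────┼────┤       
│ 13 │ 10 │  9 │  7 │       
├────┼────┼────┼────┤       
│  5 │ 14 │ 15 │ 12 │       
└────┴────┴────┴────┘       
Moves: 4                    
                            
                            


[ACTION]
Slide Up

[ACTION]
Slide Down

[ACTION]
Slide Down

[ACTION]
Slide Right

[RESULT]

┌────┬────┬────┬────┐       
│    │  1 │  4 │  3 │       
├────┼────┼────┼────┤       
│  6 │  2 │ 11 │  8 │       
├────┼────┼────┼────┤       
│ 13 │ 10 │  9 │  7 │       
├────┼────┼────┼────┤       
│  5 │ 14 │ 15 │ 12 │       
└────┴────┴────┴────┘       
Moves: 8                    
                            
                            


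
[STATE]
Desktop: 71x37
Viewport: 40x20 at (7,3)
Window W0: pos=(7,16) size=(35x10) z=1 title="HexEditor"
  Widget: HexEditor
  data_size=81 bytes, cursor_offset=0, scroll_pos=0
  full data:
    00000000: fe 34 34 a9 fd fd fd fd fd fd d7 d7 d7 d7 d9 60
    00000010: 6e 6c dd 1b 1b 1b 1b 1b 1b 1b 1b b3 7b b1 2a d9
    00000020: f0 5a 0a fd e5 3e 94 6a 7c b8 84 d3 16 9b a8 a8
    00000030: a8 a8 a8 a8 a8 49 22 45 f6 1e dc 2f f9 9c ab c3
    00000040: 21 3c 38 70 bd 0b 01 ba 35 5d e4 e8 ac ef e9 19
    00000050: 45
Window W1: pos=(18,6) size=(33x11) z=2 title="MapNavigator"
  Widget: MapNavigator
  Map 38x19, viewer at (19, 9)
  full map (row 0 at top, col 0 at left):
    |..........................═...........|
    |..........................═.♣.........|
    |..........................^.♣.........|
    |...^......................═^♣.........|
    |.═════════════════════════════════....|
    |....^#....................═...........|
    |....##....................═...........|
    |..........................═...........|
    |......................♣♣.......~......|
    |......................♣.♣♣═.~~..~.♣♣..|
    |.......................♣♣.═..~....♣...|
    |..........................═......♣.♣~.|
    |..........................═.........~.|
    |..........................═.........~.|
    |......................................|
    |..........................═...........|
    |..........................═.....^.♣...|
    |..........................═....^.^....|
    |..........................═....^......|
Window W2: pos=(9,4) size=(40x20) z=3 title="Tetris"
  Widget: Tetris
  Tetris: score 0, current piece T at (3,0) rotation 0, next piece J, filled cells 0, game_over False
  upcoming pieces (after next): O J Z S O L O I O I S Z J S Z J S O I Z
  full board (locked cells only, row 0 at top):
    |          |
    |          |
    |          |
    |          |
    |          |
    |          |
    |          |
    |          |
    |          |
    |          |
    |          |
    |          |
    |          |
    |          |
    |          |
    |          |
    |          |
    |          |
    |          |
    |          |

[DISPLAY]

                                        
  ┏━━━━━━━━━━━━━━━━━━━━━━━━━━━━━━━━━━━━━
  ┃ Tetris                              
  ┠─────────────────────────────────────
  ┃          │Next:                     
  ┃          │█                         
  ┃          │███                       
  ┃          │                          
  ┃          │                          
  ┃          │                          
  ┃          │Score:                    
  ┃          │0                         
  ┃          │                          
┏━┃          │                          
┃ ┃          │                          
┠─┃          │                          
┃0┃          │                          
┃0┃          │                          
┃0┃          │                          
┃0┃          │                          


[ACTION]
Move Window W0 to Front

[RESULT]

                                        
  ┏━━━━━━━━━━━━━━━━━━━━━━━━━━━━━━━━━━━━━
  ┃ Tetris                              
  ┠─────────────────────────────────────
  ┃          │Next:                     
  ┃          │█                         
  ┃          │███                       
  ┃          │                          
  ┃          │                          
  ┃          │                          
  ┃          │Score:                    
  ┃          │0                         
  ┃          │                          
┏━━━━━━━━━━━━━━━━━━━━━━━━━━━━━━━━━┓     
┃ HexEditor                       ┃     
┠─────────────────────────────────┨     
┃00000000  FE 34 34 a9 fd fd fd fd┃     
┃00000010  6e 6c dd 1b 1b 1b 1b 1b┃     
┃00000020  f0 5a 0a fd e5 3e 94 6a┃     
┃00000030  a8 a8 a8 a8 a8 49 22 45┃     


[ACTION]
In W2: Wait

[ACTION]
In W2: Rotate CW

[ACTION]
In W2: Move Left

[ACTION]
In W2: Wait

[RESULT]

                                        
  ┏━━━━━━━━━━━━━━━━━━━━━━━━━━━━━━━━━━━━━
  ┃ Tetris                              
  ┠─────────────────────────────────────
  ┃  ▒       │Next:                     
  ┃          │█                         
  ┃          │███                       
  ┃          │                          
  ┃          │                          
  ┃          │                          
  ┃          │Score:                    
  ┃          │0                         
  ┃          │                          
┏━━━━━━━━━━━━━━━━━━━━━━━━━━━━━━━━━┓     
┃ HexEditor                       ┃     
┠─────────────────────────────────┨     
┃00000000  FE 34 34 a9 fd fd fd fd┃     
┃00000010  6e 6c dd 1b 1b 1b 1b 1b┃     
┃00000020  f0 5a 0a fd e5 3e 94 6a┃     
┃00000030  a8 a8 a8 a8 a8 49 22 45┃     


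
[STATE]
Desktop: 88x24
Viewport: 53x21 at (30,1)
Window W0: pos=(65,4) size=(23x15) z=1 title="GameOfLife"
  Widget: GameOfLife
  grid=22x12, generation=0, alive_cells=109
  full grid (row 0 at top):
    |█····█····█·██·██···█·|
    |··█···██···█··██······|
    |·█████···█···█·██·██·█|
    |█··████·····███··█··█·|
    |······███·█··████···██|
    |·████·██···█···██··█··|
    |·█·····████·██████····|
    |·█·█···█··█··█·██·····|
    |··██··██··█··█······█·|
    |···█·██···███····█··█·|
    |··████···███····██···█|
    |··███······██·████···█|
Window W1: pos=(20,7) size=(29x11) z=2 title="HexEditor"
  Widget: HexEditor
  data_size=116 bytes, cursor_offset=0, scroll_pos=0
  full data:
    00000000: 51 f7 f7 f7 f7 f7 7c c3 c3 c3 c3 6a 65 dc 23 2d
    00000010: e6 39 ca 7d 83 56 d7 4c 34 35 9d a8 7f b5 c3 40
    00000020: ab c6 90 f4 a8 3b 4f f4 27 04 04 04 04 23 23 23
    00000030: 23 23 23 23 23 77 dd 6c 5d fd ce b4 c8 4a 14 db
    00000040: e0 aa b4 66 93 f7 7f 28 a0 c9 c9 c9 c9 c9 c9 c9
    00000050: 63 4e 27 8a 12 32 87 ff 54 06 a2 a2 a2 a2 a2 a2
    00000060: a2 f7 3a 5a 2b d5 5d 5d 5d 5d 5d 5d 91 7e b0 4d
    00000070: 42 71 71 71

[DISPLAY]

                                                     
                                                     
                                                     
                                   ┏━━━━━━━━━━━━━━━━━
                                   ┃ GameOfLife      
                                   ┠─────────────────
━━━━━━━━━━━━━━━━━━┓                ┃Gen: 0           
r                 ┃                ┃··█···██···█··██·
──────────────────┨                ┃·█████···█···█·██
 51 f7 f7 f7 f7 f7┃                ┃█··████·····███··
 e6 39 ca 7d 83 56┃                ┃······███·█··████
 ab c6 90 f4 a8 3b┃                ┃·████·██···█···██
 23 23 23 23 23 77┃                ┃·█·····████·█████
 e0 aa b4 66 93 f7┃                ┃·█·█···█··█··█·██
 63 4e 27 8a 12 32┃                ┃··██··██··█··█···
 a2 f7 3a 5a 2b d5┃                ┃···█·██···███····
━━━━━━━━━━━━━━━━━━┛                ┃··████···███····█
                                   ┗━━━━━━━━━━━━━━━━━
                                                     
                                                     
                                                     


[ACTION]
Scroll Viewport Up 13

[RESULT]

                                                     
                                                     
                                                     
                                                     
                                   ┏━━━━━━━━━━━━━━━━━
                                   ┃ GameOfLife      
                                   ┠─────────────────
━━━━━━━━━━━━━━━━━━┓                ┃Gen: 0           
r                 ┃                ┃··█···██···█··██·
──────────────────┨                ┃·█████···█···█·██
 51 f7 f7 f7 f7 f7┃                ┃█··████·····███··
 e6 39 ca 7d 83 56┃                ┃······███·█··████
 ab c6 90 f4 a8 3b┃                ┃·████·██···█···██
 23 23 23 23 23 77┃                ┃·█·····████·█████
 e0 aa b4 66 93 f7┃                ┃·█·█···█··█··█·██
 63 4e 27 8a 12 32┃                ┃··██··██··█··█···
 a2 f7 3a 5a 2b d5┃                ┃···█·██···███····
━━━━━━━━━━━━━━━━━━┛                ┃··████···███····█
                                   ┗━━━━━━━━━━━━━━━━━
                                                     
                                                     


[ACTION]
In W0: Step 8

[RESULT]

                                                     
                                                     
                                                     
                                                     
                                   ┏━━━━━━━━━━━━━━━━━
                                   ┃ GameOfLife      
                                   ┠─────────────────
━━━━━━━━━━━━━━━━━━┓                ┃Gen: 8           
r                 ┃                ┃·················
──────────────────┨                ┃·················
 51 f7 f7 f7 f7 f7┃                ┃·················
 e6 39 ca 7d 83 56┃                ┃···██·····██··█·█
 ab c6 90 f4 a8 3b┃                ┃··············███
 23 23 23 23 23 77┃                ┃···············██
 e0 aa b4 66 93 f7┃                ┃·······█··█···█·█
 63 4e 27 8a 12 32┃                ┃······█····█·████
 a2 f7 3a 5a 2b d5┃                ┃······█·····███·█
━━━━━━━━━━━━━━━━━━┛                ┃·················
                                   ┗━━━━━━━━━━━━━━━━━
                                                     
                                                     


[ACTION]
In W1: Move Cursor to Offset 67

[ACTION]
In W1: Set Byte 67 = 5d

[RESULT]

                                                     
                                                     
                                                     
                                                     
                                   ┏━━━━━━━━━━━━━━━━━
                                   ┃ GameOfLife      
                                   ┠─────────────────
━━━━━━━━━━━━━━━━━━┓                ┃Gen: 8           
r                 ┃                ┃·················
──────────────────┨                ┃·················
 51 f7 f7 f7 f7 f7┃                ┃·················
 e6 39 ca 7d 83 56┃                ┃···██·····██··█·█
 ab c6 90 f4 a8 3b┃                ┃··············███
 23 23 23 23 23 77┃                ┃···············██
 e0 aa b4 5D 93 f7┃                ┃·······█··█···█·█
 63 4e 27 8a 12 32┃                ┃······█····█·████
 a2 f7 3a 5a 2b d5┃                ┃······█·····███·█
━━━━━━━━━━━━━━━━━━┛                ┃·················
                                   ┗━━━━━━━━━━━━━━━━━
                                                     
                                                     


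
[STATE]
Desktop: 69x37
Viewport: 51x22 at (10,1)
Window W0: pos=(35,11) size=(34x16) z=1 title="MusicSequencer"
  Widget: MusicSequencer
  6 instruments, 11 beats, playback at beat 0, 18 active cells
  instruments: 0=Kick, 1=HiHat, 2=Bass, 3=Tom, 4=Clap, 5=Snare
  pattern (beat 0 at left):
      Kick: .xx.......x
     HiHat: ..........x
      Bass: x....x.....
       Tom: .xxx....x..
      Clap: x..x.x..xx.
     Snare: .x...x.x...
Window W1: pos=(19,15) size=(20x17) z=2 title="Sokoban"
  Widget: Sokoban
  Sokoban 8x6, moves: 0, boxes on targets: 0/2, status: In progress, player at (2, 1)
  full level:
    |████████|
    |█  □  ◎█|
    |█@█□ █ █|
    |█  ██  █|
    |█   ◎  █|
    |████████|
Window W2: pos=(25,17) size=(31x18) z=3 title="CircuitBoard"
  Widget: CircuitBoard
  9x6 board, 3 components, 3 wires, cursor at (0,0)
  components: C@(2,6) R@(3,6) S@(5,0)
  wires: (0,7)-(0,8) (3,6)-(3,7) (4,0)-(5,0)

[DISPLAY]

                                                   
                                                   
                                                   
                                                   
                                                   
                                                   
                                                   
                                                   
                                                   
                                                   
                         ┏━━━━━━━━━━━━━━━━━━━━━━━━━
                         ┃ MusicSequencer          
                         ┠─────────────────────────
                         ┃      ▼1234567890        
         ┏━━━━━━━━━━━━━━━━━━┓ick·██·······█        
         ┃ Sokoban          ┃Hat··········█        
         ┠─────┏━━━━━━━━━━━━━━━━━━━━━━━━━━━━━┓     
         ┃█████┃ CircuitBoard                ┃     
         ┃█  □ ┠─────────────────────────────┨     
         ┃█@█□ ┃   0 1 2 3 4 5 6 7 8         ┃     
         ┃█  ██┃0  [.]                       ┃     
         ┃█   ◎┃                             ┃     


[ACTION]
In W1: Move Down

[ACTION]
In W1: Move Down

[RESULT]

                                                   
                                                   
                                                   
                                                   
                                                   
                                                   
                                                   
                                                   
                                                   
                                                   
                         ┏━━━━━━━━━━━━━━━━━━━━━━━━━
                         ┃ MusicSequencer          
                         ┠─────────────────────────
                         ┃      ▼1234567890        
         ┏━━━━━━━━━━━━━━━━━━┓ick·██·······█        
         ┃ Sokoban          ┃Hat··········█        
         ┠─────┏━━━━━━━━━━━━━━━━━━━━━━━━━━━━━┓     
         ┃█████┃ CircuitBoard                ┃     
         ┃█  □ ┠─────────────────────────────┨     
         ┃█ █□ ┃   0 1 2 3 4 5 6 7 8         ┃     
         ┃█  ██┃0  [.]                       ┃     
         ┃█@  ◎┃                             ┃     


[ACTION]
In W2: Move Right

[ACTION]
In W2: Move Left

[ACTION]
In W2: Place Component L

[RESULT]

                                                   
                                                   
                                                   
                                                   
                                                   
                                                   
                                                   
                                                   
                                                   
                                                   
                         ┏━━━━━━━━━━━━━━━━━━━━━━━━━
                         ┃ MusicSequencer          
                         ┠─────────────────────────
                         ┃      ▼1234567890        
         ┏━━━━━━━━━━━━━━━━━━┓ick·██·······█        
         ┃ Sokoban          ┃Hat··········█        
         ┠─────┏━━━━━━━━━━━━━━━━━━━━━━━━━━━━━┓     
         ┃█████┃ CircuitBoard                ┃     
         ┃█  □ ┠─────────────────────────────┨     
         ┃█ █□ ┃   0 1 2 3 4 5 6 7 8         ┃     
         ┃█  ██┃0  [L]                       ┃     
         ┃█@  ◎┃                             ┃     
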